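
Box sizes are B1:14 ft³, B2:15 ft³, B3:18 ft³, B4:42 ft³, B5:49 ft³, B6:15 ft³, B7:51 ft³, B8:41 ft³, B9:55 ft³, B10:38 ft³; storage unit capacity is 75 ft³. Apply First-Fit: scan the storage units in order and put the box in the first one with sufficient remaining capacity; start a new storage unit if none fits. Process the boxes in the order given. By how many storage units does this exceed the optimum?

1

First-Fit: [14,15,18,15] [42] [49] [51] [41] [55] [38] → 7 storage units.
6 boxes exceed 37.5 ft³ (half the capacity), and no two of those can share a storage unit, so at least 6 storage units are needed.
An optimal packing achieves that bound: [55,18] [51,15] [49,15] [42,14] [41] [38] → 6 storage units.
Excess: 7 − 6 = 1.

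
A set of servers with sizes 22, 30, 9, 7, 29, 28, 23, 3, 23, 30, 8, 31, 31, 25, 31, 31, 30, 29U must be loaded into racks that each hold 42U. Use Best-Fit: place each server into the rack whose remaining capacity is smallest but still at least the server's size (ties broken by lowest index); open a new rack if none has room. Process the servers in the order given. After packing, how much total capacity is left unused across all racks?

22U → rack 1 (remaining 20U)
30U → rack 2 (remaining 12U)
9U → rack 2 (remaining 3U)
7U → rack 1 (remaining 13U)
29U → rack 3 (remaining 13U)
28U → rack 4 (remaining 14U)
23U → rack 5 (remaining 19U)
3U → rack 2 (remaining 0U)
23U → rack 6 (remaining 19U)
30U → rack 7 (remaining 12U)
8U → rack 7 (remaining 4U)
31U → rack 8 (remaining 11U)
31U → rack 9 (remaining 11U)
25U → rack 10 (remaining 17U)
31U → rack 11 (remaining 11U)
31U → rack 12 (remaining 11U)
30U → rack 13 (remaining 12U)
29U → rack 14 (remaining 13U)
14 racks × 42U = 588U; used 420U; unused 168U.

168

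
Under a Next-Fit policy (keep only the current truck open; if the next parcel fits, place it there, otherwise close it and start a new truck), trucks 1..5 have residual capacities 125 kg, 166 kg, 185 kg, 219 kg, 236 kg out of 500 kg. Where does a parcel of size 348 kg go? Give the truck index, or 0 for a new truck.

0

Next-Fit only looks at truck 5, which has 236 kg free.
348 kg does not fit, so a new truck is opened.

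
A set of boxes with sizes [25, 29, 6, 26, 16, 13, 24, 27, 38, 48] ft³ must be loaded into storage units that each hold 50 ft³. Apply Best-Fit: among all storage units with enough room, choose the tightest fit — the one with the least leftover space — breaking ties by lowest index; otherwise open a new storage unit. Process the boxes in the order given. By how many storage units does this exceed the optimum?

0

Best-Fit: [25,24] [29,6,13] [26,16] [27] [38] [48] → 6 storage units.
Total size 252 ft³; any packing needs at least ⌈252/50⌉ = 6 storage units.
So 6 is already optimal.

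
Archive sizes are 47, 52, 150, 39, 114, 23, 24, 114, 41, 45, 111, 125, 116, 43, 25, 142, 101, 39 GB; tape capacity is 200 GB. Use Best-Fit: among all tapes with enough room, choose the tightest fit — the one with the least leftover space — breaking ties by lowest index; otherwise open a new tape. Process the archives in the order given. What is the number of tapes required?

8 tapes

47 GB → tape 1 (remaining 153 GB)
52 GB → tape 1 (remaining 101 GB)
150 GB → tape 2 (remaining 50 GB)
39 GB → tape 2 (remaining 11 GB)
114 GB → tape 3 (remaining 86 GB)
23 GB → tape 3 (remaining 63 GB)
24 GB → tape 3 (remaining 39 GB)
114 GB → tape 4 (remaining 86 GB)
41 GB → tape 4 (remaining 45 GB)
45 GB → tape 4 (remaining 0 GB)
111 GB → tape 5 (remaining 89 GB)
125 GB → tape 6 (remaining 75 GB)
116 GB → tape 7 (remaining 84 GB)
43 GB → tape 6 (remaining 32 GB)
25 GB → tape 6 (remaining 7 GB)
142 GB → tape 8 (remaining 58 GB)
101 GB → tape 1 (remaining 0 GB)
39 GB → tape 3 (remaining 0 GB)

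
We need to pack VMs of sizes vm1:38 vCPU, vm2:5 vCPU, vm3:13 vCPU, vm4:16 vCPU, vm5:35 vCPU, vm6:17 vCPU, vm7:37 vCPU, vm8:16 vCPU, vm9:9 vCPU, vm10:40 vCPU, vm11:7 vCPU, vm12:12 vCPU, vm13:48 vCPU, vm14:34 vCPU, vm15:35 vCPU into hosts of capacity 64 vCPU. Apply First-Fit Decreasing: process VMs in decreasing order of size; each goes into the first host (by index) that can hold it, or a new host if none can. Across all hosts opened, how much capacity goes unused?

Sorted descending: 48, 40, 38, 37, 35, 35, 34, 17, 16, 16, 13, 12, 9, 7, 5.
host 1: place 48 vCPU, 16 vCPU left
host 2: place 40 vCPU, 24 vCPU left
host 3: place 38 vCPU, 26 vCPU left
host 4: place 37 vCPU, 27 vCPU left
host 5: place 35 vCPU, 29 vCPU left
host 6: place 35 vCPU, 29 vCPU left
host 7: place 34 vCPU, 30 vCPU left
host 2: place 17 vCPU, 7 vCPU left
host 1: place 16 vCPU, 0 vCPU left
host 3: place 16 vCPU, 10 vCPU left
host 4: place 13 vCPU, 14 vCPU left
host 4: place 12 vCPU, 2 vCPU left
host 3: place 9 vCPU, 1 vCPU left
host 2: place 7 vCPU, 0 vCPU left
host 5: place 5 vCPU, 24 vCPU left
7 hosts × 64 vCPU = 448 vCPU; used 362 vCPU; unused 86 vCPU.

86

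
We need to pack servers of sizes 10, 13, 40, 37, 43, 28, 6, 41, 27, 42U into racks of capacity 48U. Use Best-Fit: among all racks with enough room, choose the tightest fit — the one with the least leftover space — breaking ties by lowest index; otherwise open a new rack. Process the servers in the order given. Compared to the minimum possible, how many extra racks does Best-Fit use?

Best-Fit: [10,13] [40,6] [37] [43] [28] [41] [27] [42] → 8 racks.
7 servers exceed 24U (half the capacity), and no two of those can share a rack, so at least 7 racks are needed.
An optimal packing achieves that bound: [43] [42,6] [41] [40] [37,10] [28,13] [27] → 7 racks.
Excess: 8 − 7 = 1.

1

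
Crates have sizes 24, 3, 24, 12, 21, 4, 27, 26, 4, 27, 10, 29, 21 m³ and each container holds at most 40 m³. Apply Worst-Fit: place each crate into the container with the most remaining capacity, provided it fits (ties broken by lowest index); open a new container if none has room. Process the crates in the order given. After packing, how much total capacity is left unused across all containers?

88

container 1: place 24 m³, 16 m³ left
container 1: place 3 m³, 13 m³ left
container 2: place 24 m³, 16 m³ left
container 2: place 12 m³, 4 m³ left
container 3: place 21 m³, 19 m³ left
container 3: place 4 m³, 15 m³ left
container 4: place 27 m³, 13 m³ left
container 5: place 26 m³, 14 m³ left
container 3: place 4 m³, 11 m³ left
container 6: place 27 m³, 13 m³ left
container 5: place 10 m³, 4 m³ left
container 7: place 29 m³, 11 m³ left
container 8: place 21 m³, 19 m³ left
8 containers × 40 m³ = 320 m³; used 232 m³; unused 88 m³.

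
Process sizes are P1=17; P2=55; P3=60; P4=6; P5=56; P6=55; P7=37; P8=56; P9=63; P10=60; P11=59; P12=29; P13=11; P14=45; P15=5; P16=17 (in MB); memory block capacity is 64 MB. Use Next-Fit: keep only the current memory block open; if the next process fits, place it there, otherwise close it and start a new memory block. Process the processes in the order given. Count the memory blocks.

P1 (17 MB) → memory block 1 (remaining 47 MB)
P2 (55 MB) → memory block 2 (remaining 9 MB)
P3 (60 MB) → memory block 3 (remaining 4 MB)
P4 (6 MB) → memory block 4 (remaining 58 MB)
P5 (56 MB) → memory block 4 (remaining 2 MB)
P6 (55 MB) → memory block 5 (remaining 9 MB)
P7 (37 MB) → memory block 6 (remaining 27 MB)
P8 (56 MB) → memory block 7 (remaining 8 MB)
P9 (63 MB) → memory block 8 (remaining 1 MB)
P10 (60 MB) → memory block 9 (remaining 4 MB)
P11 (59 MB) → memory block 10 (remaining 5 MB)
P12 (29 MB) → memory block 11 (remaining 35 MB)
P13 (11 MB) → memory block 11 (remaining 24 MB)
P14 (45 MB) → memory block 12 (remaining 19 MB)
P15 (5 MB) → memory block 12 (remaining 14 MB)
P16 (17 MB) → memory block 13 (remaining 47 MB)

13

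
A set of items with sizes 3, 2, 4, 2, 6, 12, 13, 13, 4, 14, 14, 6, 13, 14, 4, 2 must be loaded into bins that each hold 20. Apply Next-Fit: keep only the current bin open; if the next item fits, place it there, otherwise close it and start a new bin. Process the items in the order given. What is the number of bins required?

8 bins

Put 3 in bin 1; 17 remain.
Put 2 in bin 1; 15 remain.
Put 4 in bin 1; 11 remain.
Put 2 in bin 1; 9 remain.
Put 6 in bin 1; 3 remain.
Put 12 in bin 2; 8 remain.
Put 13 in bin 3; 7 remain.
Put 13 in bin 4; 7 remain.
Put 4 in bin 4; 3 remain.
Put 14 in bin 5; 6 remain.
Put 14 in bin 6; 6 remain.
Put 6 in bin 6; 0 remain.
Put 13 in bin 7; 7 remain.
Put 14 in bin 8; 6 remain.
Put 4 in bin 8; 2 remain.
Put 2 in bin 8; 0 remain.
Final bins: [3,2,4,2,6] [12] [13] [13,4] [14] [14,6] [13] [14,4,2].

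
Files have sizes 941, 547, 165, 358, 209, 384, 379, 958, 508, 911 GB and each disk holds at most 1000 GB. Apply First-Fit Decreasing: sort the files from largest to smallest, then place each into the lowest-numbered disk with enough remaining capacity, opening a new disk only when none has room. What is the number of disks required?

6

Sorted descending: 958, 941, 911, 547, 508, 384, 379, 358, 209, 165.
disk 1: place 958 GB, 42 GB left
disk 2: place 941 GB, 59 GB left
disk 3: place 911 GB, 89 GB left
disk 4: place 547 GB, 453 GB left
disk 5: place 508 GB, 492 GB left
disk 4: place 384 GB, 69 GB left
disk 5: place 379 GB, 113 GB left
disk 6: place 358 GB, 642 GB left
disk 6: place 209 GB, 433 GB left
disk 6: place 165 GB, 268 GB left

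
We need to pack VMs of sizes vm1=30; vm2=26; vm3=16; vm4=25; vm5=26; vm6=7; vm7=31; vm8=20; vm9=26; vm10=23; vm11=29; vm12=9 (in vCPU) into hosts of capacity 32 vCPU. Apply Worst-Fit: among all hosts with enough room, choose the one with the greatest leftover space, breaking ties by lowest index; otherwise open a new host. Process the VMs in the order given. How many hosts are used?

host 1: place vm1 (30 vCPU), 2 vCPU left
host 2: place vm2 (26 vCPU), 6 vCPU left
host 3: place vm3 (16 vCPU), 16 vCPU left
host 4: place vm4 (25 vCPU), 7 vCPU left
host 5: place vm5 (26 vCPU), 6 vCPU left
host 3: place vm6 (7 vCPU), 9 vCPU left
host 6: place vm7 (31 vCPU), 1 vCPU left
host 7: place vm8 (20 vCPU), 12 vCPU left
host 8: place vm9 (26 vCPU), 6 vCPU left
host 9: place vm10 (23 vCPU), 9 vCPU left
host 10: place vm11 (29 vCPU), 3 vCPU left
host 7: place vm12 (9 vCPU), 3 vCPU left
Final hosts: [30] [26] [16,7] [25] [26] [31] [20,9] [26] [23] [29].

10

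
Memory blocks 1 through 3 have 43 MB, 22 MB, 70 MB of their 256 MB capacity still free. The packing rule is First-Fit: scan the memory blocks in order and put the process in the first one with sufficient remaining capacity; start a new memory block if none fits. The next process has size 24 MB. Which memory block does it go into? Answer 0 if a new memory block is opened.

1

Memory blocks with room: memory block 1 (43 MB), memory block 3 (70 MB).
The first with room is memory block 1.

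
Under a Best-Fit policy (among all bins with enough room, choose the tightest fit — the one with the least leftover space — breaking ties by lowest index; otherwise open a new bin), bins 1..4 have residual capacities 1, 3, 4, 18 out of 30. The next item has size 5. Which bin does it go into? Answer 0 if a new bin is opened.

Bins with room: bin 4 (18).
Tightest fit is bin 4 with 18 free.

4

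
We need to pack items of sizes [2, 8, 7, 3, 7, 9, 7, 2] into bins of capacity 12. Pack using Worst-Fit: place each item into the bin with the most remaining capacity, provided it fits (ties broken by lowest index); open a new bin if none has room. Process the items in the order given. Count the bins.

bin 1: place 2, 10 left
bin 1: place 8, 2 left
bin 2: place 7, 5 left
bin 2: place 3, 2 left
bin 3: place 7, 5 left
bin 4: place 9, 3 left
bin 5: place 7, 5 left
bin 3: place 2, 3 left

5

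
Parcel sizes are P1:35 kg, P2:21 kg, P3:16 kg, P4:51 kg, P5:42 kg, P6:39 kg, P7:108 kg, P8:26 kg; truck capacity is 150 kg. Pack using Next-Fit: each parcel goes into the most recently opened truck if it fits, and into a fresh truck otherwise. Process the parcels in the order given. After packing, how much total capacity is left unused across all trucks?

112

P1 (35 kg) → truck 1 (remaining 115 kg)
P2 (21 kg) → truck 1 (remaining 94 kg)
P3 (16 kg) → truck 1 (remaining 78 kg)
P4 (51 kg) → truck 1 (remaining 27 kg)
P5 (42 kg) → truck 2 (remaining 108 kg)
P6 (39 kg) → truck 2 (remaining 69 kg)
P7 (108 kg) → truck 3 (remaining 42 kg)
P8 (26 kg) → truck 3 (remaining 16 kg)
3 trucks × 150 kg = 450 kg; used 338 kg; unused 112 kg.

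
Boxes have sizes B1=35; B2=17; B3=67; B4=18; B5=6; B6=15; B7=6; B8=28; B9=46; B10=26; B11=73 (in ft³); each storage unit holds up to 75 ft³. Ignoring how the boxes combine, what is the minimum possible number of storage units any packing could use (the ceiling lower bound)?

5 storage units

Total size = 35 + 17 + 67 + 18 + 6 + 15 + 6 + 28 + 46 + 26 + 73 = 337 ft³.
⌈337 / 75⌉ = 5.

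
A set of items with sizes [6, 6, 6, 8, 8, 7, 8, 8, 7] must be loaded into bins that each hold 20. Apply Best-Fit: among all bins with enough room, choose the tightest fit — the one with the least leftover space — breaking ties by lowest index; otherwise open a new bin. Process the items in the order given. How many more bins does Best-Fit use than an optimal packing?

0

Best-Fit: [6,6,6] [8,8] [7,8] [8,7] → 4 bins.
Total size 64; any packing needs at least ⌈64/20⌉ = 4 bins.
So 4 is already optimal.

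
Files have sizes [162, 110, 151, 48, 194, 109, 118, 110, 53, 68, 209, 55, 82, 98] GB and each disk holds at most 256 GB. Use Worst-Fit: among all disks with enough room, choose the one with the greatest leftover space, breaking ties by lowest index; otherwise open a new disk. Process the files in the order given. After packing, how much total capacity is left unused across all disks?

Put 162 GB in disk 1; 94 GB remain.
Put 110 GB in disk 2; 146 GB remain.
Put 151 GB in disk 3; 105 GB remain.
Put 48 GB in disk 2; 98 GB remain.
Put 194 GB in disk 4; 62 GB remain.
Put 109 GB in disk 5; 147 GB remain.
Put 118 GB in disk 5; 29 GB remain.
Put 110 GB in disk 6; 146 GB remain.
Put 53 GB in disk 6; 93 GB remain.
Put 68 GB in disk 3; 37 GB remain.
Put 209 GB in disk 7; 47 GB remain.
Put 55 GB in disk 2; 43 GB remain.
Put 82 GB in disk 1; 12 GB remain.
Put 98 GB in disk 8; 158 GB remain.
8 disks × 256 GB = 2048 GB; used 1567 GB; unused 481 GB.

481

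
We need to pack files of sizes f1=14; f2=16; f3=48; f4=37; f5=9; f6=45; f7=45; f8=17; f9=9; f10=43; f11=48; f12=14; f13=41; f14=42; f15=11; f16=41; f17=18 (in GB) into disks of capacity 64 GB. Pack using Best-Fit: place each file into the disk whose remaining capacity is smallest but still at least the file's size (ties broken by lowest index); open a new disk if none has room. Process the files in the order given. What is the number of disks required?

10 disks

Put f1 (14 GB) in disk 1; 50 GB remain.
Put f2 (16 GB) in disk 1; 34 GB remain.
Put f3 (48 GB) in disk 2; 16 GB remain.
Put f4 (37 GB) in disk 3; 27 GB remain.
Put f5 (9 GB) in disk 2; 7 GB remain.
Put f6 (45 GB) in disk 4; 19 GB remain.
Put f7 (45 GB) in disk 5; 19 GB remain.
Put f8 (17 GB) in disk 4; 2 GB remain.
Put f9 (9 GB) in disk 5; 10 GB remain.
Put f10 (43 GB) in disk 6; 21 GB remain.
Put f11 (48 GB) in disk 7; 16 GB remain.
Put f12 (14 GB) in disk 7; 2 GB remain.
Put f13 (41 GB) in disk 8; 23 GB remain.
Put f14 (42 GB) in disk 9; 22 GB remain.
Put f15 (11 GB) in disk 6; 10 GB remain.
Put f16 (41 GB) in disk 10; 23 GB remain.
Put f17 (18 GB) in disk 9; 4 GB remain.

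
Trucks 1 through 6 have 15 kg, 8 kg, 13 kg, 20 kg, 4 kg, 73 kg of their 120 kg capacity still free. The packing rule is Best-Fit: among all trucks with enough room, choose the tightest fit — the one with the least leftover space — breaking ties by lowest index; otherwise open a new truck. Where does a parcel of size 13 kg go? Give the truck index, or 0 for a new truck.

Trucks with room: truck 1 (15 kg), truck 3 (13 kg), truck 4 (20 kg), truck 6 (73 kg).
Tightest fit is truck 3 with 13 kg free.

3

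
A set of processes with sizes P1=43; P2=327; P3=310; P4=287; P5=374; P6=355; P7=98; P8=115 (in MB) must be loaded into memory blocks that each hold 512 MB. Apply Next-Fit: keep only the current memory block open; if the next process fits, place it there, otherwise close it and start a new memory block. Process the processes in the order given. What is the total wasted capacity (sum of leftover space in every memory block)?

1163

memory block 1: place P1 (43 MB), 469 MB left
memory block 1: place P2 (327 MB), 142 MB left
memory block 2: place P3 (310 MB), 202 MB left
memory block 3: place P4 (287 MB), 225 MB left
memory block 4: place P5 (374 MB), 138 MB left
memory block 5: place P6 (355 MB), 157 MB left
memory block 5: place P7 (98 MB), 59 MB left
memory block 6: place P8 (115 MB), 397 MB left
6 memory blocks × 512 MB = 3072 MB; used 1909 MB; unused 1163 MB.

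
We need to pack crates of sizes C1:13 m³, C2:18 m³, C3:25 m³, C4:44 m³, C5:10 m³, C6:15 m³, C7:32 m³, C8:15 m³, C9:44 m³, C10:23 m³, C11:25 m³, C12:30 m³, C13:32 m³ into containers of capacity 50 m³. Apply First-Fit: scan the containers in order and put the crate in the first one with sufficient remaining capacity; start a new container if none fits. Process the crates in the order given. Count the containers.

container 1: place C1 (13 m³), 37 m³ left
container 1: place C2 (18 m³), 19 m³ left
container 2: place C3 (25 m³), 25 m³ left
container 3: place C4 (44 m³), 6 m³ left
container 1: place C5 (10 m³), 9 m³ left
container 2: place C6 (15 m³), 10 m³ left
container 4: place C7 (32 m³), 18 m³ left
container 4: place C8 (15 m³), 3 m³ left
container 5: place C9 (44 m³), 6 m³ left
container 6: place C10 (23 m³), 27 m³ left
container 6: place C11 (25 m³), 2 m³ left
container 7: place C12 (30 m³), 20 m³ left
container 8: place C13 (32 m³), 18 m³ left
Final containers: [13,18,10] [25,15] [44] [32,15] [44] [23,25] [30] [32].

8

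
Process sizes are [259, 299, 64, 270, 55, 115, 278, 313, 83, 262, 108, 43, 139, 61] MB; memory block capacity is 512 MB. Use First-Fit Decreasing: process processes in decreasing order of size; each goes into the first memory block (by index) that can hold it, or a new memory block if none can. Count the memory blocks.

Sorted descending: 313, 299, 278, 270, 262, 259, 139, 115, 108, 83, 64, 61, 55, 43.
memory block 1: place 313 MB, 199 MB left
memory block 2: place 299 MB, 213 MB left
memory block 3: place 278 MB, 234 MB left
memory block 4: place 270 MB, 242 MB left
memory block 5: place 262 MB, 250 MB left
memory block 6: place 259 MB, 253 MB left
memory block 1: place 139 MB, 60 MB left
memory block 2: place 115 MB, 98 MB left
memory block 3: place 108 MB, 126 MB left
memory block 2: place 83 MB, 15 MB left
memory block 3: place 64 MB, 62 MB left
memory block 3: place 61 MB, 1 MB left
memory block 1: place 55 MB, 5 MB left
memory block 4: place 43 MB, 199 MB left
Final memory blocks: [313,139,55] [299,115,83] [278,108,64,61] [270,43] [262] [259].

6 memory blocks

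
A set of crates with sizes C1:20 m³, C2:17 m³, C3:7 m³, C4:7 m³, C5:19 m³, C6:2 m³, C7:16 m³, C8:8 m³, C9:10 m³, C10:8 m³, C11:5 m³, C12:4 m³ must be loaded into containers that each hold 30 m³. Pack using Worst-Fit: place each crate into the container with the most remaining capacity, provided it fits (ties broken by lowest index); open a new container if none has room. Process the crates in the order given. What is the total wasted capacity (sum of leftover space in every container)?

C1 (20 m³) → container 1 (remaining 10 m³)
C2 (17 m³) → container 2 (remaining 13 m³)
C3 (7 m³) → container 2 (remaining 6 m³)
C4 (7 m³) → container 1 (remaining 3 m³)
C5 (19 m³) → container 3 (remaining 11 m³)
C6 (2 m³) → container 3 (remaining 9 m³)
C7 (16 m³) → container 4 (remaining 14 m³)
C8 (8 m³) → container 4 (remaining 6 m³)
C9 (10 m³) → container 5 (remaining 20 m³)
C10 (8 m³) → container 5 (remaining 12 m³)
C11 (5 m³) → container 5 (remaining 7 m³)
C12 (4 m³) → container 3 (remaining 5 m³)
5 containers × 30 m³ = 150 m³; used 123 m³; unused 27 m³.

27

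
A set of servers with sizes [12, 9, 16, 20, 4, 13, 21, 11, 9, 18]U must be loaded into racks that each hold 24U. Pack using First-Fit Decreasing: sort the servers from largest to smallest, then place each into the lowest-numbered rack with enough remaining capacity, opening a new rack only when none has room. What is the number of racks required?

7 racks

Sorted descending: 21, 20, 18, 16, 13, 12, 11, 9, 9, 4.
rack 1: place 21U, 3U left
rack 2: place 20U, 4U left
rack 3: place 18U, 6U left
rack 4: place 16U, 8U left
rack 5: place 13U, 11U left
rack 6: place 12U, 12U left
rack 5: place 11U, 0U left
rack 6: place 9U, 3U left
rack 7: place 9U, 15U left
rack 2: place 4U, 0U left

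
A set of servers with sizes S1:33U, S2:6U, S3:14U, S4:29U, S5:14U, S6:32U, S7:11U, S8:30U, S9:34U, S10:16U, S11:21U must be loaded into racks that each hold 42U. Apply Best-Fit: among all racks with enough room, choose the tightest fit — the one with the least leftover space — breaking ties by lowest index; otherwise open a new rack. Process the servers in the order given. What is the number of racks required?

S1 (33U) → rack 1 (remaining 9U)
S2 (6U) → rack 1 (remaining 3U)
S3 (14U) → rack 2 (remaining 28U)
S4 (29U) → rack 3 (remaining 13U)
S5 (14U) → rack 2 (remaining 14U)
S6 (32U) → rack 4 (remaining 10U)
S7 (11U) → rack 3 (remaining 2U)
S8 (30U) → rack 5 (remaining 12U)
S9 (34U) → rack 6 (remaining 8U)
S10 (16U) → rack 7 (remaining 26U)
S11 (21U) → rack 7 (remaining 5U)

7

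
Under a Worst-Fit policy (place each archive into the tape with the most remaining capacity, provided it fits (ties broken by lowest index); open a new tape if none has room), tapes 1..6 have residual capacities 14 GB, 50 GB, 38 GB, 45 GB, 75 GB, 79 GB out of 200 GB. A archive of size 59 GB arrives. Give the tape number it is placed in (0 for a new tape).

6

Tapes with room: tape 5 (75 GB), tape 6 (79 GB).
Most room is tape 6 with 79 GB free.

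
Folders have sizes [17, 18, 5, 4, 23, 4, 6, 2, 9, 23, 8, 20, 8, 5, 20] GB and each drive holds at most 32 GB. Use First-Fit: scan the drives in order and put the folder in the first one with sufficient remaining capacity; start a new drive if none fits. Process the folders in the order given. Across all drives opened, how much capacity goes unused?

drive 1: place 17 GB, 15 GB left
drive 2: place 18 GB, 14 GB left
drive 1: place 5 GB, 10 GB left
drive 1: place 4 GB, 6 GB left
drive 3: place 23 GB, 9 GB left
drive 1: place 4 GB, 2 GB left
drive 2: place 6 GB, 8 GB left
drive 1: place 2 GB, 0 GB left
drive 3: place 9 GB, 0 GB left
drive 4: place 23 GB, 9 GB left
drive 2: place 8 GB, 0 GB left
drive 5: place 20 GB, 12 GB left
drive 4: place 8 GB, 1 GB left
drive 5: place 5 GB, 7 GB left
drive 6: place 20 GB, 12 GB left
6 drives × 32 GB = 192 GB; used 172 GB; unused 20 GB.

20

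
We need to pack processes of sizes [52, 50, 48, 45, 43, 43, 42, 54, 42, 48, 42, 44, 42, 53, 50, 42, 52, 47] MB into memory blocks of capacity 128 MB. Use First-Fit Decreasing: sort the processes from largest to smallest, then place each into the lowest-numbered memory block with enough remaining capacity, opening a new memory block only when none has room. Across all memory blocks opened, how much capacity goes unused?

Sorted descending: 54, 53, 52, 52, 50, 50, 48, 48, 47, 45, 44, 43, 43, 42, 42, 42, 42, 42.
memory block 1: place 54 MB, 74 MB left
memory block 1: place 53 MB, 21 MB left
memory block 2: place 52 MB, 76 MB left
memory block 2: place 52 MB, 24 MB left
memory block 3: place 50 MB, 78 MB left
memory block 3: place 50 MB, 28 MB left
memory block 4: place 48 MB, 80 MB left
memory block 4: place 48 MB, 32 MB left
memory block 5: place 47 MB, 81 MB left
memory block 5: place 45 MB, 36 MB left
memory block 6: place 44 MB, 84 MB left
memory block 6: place 43 MB, 41 MB left
memory block 7: place 43 MB, 85 MB left
memory block 7: place 42 MB, 43 MB left
memory block 7: place 42 MB, 1 MB left
memory block 8: place 42 MB, 86 MB left
memory block 8: place 42 MB, 44 MB left
memory block 8: place 42 MB, 2 MB left
8 memory blocks × 128 MB = 1024 MB; used 839 MB; unused 185 MB.

185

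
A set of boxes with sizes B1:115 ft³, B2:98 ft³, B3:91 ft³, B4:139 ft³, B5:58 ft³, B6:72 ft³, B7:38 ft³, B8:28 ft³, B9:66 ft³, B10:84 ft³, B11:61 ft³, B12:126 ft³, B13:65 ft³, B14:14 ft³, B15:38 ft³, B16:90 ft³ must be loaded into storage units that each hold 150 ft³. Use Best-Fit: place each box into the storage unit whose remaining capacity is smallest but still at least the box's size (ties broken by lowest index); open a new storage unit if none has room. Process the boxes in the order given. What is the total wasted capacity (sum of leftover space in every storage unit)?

B1 (115 ft³) → storage unit 1 (remaining 35 ft³)
B2 (98 ft³) → storage unit 2 (remaining 52 ft³)
B3 (91 ft³) → storage unit 3 (remaining 59 ft³)
B4 (139 ft³) → storage unit 4 (remaining 11 ft³)
B5 (58 ft³) → storage unit 3 (remaining 1 ft³)
B6 (72 ft³) → storage unit 5 (remaining 78 ft³)
B7 (38 ft³) → storage unit 2 (remaining 14 ft³)
B8 (28 ft³) → storage unit 1 (remaining 7 ft³)
B9 (66 ft³) → storage unit 5 (remaining 12 ft³)
B10 (84 ft³) → storage unit 6 (remaining 66 ft³)
B11 (61 ft³) → storage unit 6 (remaining 5 ft³)
B12 (126 ft³) → storage unit 7 (remaining 24 ft³)
B13 (65 ft³) → storage unit 8 (remaining 85 ft³)
B14 (14 ft³) → storage unit 2 (remaining 0 ft³)
B15 (38 ft³) → storage unit 8 (remaining 47 ft³)
B16 (90 ft³) → storage unit 9 (remaining 60 ft³)
9 storage units × 150 ft³ = 1350 ft³; used 1183 ft³; unused 167 ft³.

167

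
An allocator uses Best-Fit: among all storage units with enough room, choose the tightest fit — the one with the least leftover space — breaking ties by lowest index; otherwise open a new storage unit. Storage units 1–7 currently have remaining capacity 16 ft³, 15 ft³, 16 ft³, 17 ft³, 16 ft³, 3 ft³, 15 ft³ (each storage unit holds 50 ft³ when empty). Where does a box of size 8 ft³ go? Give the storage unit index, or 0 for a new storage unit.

2

Storage units with room: storage unit 1 (16 ft³), storage unit 2 (15 ft³), storage unit 3 (16 ft³), storage unit 4 (17 ft³), storage unit 5 (16 ft³), storage unit 7 (15 ft³).
Tightest fit is storage unit 2 with 15 ft³ free.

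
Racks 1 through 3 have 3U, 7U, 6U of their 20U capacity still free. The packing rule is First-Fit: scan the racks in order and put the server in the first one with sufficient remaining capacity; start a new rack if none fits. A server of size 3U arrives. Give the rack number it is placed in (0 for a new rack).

Racks with room: rack 1 (3U), rack 2 (7U), rack 3 (6U).
The first with room is rack 1.

1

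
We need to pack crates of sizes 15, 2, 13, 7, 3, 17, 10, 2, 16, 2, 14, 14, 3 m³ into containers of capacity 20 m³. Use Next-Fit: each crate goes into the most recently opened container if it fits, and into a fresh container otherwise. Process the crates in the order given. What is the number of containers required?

15 m³ → container 1 (remaining 5 m³)
2 m³ → container 1 (remaining 3 m³)
13 m³ → container 2 (remaining 7 m³)
7 m³ → container 2 (remaining 0 m³)
3 m³ → container 3 (remaining 17 m³)
17 m³ → container 3 (remaining 0 m³)
10 m³ → container 4 (remaining 10 m³)
2 m³ → container 4 (remaining 8 m³)
16 m³ → container 5 (remaining 4 m³)
2 m³ → container 5 (remaining 2 m³)
14 m³ → container 6 (remaining 6 m³)
14 m³ → container 7 (remaining 6 m³)
3 m³ → container 7 (remaining 3 m³)
Final containers: [15,2] [13,7] [3,17] [10,2] [16,2] [14] [14,3].

7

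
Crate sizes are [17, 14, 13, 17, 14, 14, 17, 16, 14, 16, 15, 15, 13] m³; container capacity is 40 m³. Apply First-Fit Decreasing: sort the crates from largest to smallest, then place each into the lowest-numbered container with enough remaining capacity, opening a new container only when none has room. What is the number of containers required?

6 containers

Sorted descending: 17, 17, 17, 16, 16, 15, 15, 14, 14, 14, 14, 13, 13.
17 m³ → container 1 (remaining 23 m³)
17 m³ → container 1 (remaining 6 m³)
17 m³ → container 2 (remaining 23 m³)
16 m³ → container 2 (remaining 7 m³)
16 m³ → container 3 (remaining 24 m³)
15 m³ → container 3 (remaining 9 m³)
15 m³ → container 4 (remaining 25 m³)
14 m³ → container 4 (remaining 11 m³)
14 m³ → container 5 (remaining 26 m³)
14 m³ → container 5 (remaining 12 m³)
14 m³ → container 6 (remaining 26 m³)
13 m³ → container 6 (remaining 13 m³)
13 m³ → container 6 (remaining 0 m³)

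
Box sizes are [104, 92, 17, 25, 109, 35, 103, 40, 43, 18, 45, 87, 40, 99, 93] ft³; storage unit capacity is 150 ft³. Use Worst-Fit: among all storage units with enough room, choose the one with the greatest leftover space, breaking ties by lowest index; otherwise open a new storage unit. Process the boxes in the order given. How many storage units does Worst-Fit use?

8 storage units

Put 104 ft³ in storage unit 1; 46 ft³ remain.
Put 92 ft³ in storage unit 2; 58 ft³ remain.
Put 17 ft³ in storage unit 2; 41 ft³ remain.
Put 25 ft³ in storage unit 1; 21 ft³ remain.
Put 109 ft³ in storage unit 3; 41 ft³ remain.
Put 35 ft³ in storage unit 2; 6 ft³ remain.
Put 103 ft³ in storage unit 4; 47 ft³ remain.
Put 40 ft³ in storage unit 4; 7 ft³ remain.
Put 43 ft³ in storage unit 5; 107 ft³ remain.
Put 18 ft³ in storage unit 5; 89 ft³ remain.
Put 45 ft³ in storage unit 5; 44 ft³ remain.
Put 87 ft³ in storage unit 6; 63 ft³ remain.
Put 40 ft³ in storage unit 6; 23 ft³ remain.
Put 99 ft³ in storage unit 7; 51 ft³ remain.
Put 93 ft³ in storage unit 8; 57 ft³ remain.
Final storage units: [104,25] [92,17,35] [109] [103,40] [43,18,45] [87,40] [99] [93].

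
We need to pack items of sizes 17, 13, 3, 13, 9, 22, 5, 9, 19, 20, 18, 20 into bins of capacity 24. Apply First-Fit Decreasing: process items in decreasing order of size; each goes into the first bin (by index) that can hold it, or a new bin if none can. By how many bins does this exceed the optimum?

0

First-Fit Decreasing: [22] [20,3] [20] [19,5] [18] [17] [13,9] [13,9] → 8 bins.
8 items exceed 12 (half the capacity), and no two of those can share a bin, so at least 8 bins are needed.
So 8 is already optimal.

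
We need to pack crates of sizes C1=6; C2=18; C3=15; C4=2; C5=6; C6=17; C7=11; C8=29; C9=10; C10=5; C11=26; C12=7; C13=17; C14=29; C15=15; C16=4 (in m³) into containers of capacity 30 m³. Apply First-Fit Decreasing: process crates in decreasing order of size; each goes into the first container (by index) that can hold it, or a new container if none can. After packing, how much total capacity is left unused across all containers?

23

Sorted descending: 29, 29, 26, 18, 17, 17, 15, 15, 11, 10, 7, 6, 6, 5, 4, 2.
Put 29 m³ in container 1; 1 m³ remain.
Put 29 m³ in container 2; 1 m³ remain.
Put 26 m³ in container 3; 4 m³ remain.
Put 18 m³ in container 4; 12 m³ remain.
Put 17 m³ in container 5; 13 m³ remain.
Put 17 m³ in container 6; 13 m³ remain.
Put 15 m³ in container 7; 15 m³ remain.
Put 15 m³ in container 7; 0 m³ remain.
Put 11 m³ in container 4; 1 m³ remain.
Put 10 m³ in container 5; 3 m³ remain.
Put 7 m³ in container 6; 6 m³ remain.
Put 6 m³ in container 6; 0 m³ remain.
Put 6 m³ in container 8; 24 m³ remain.
Put 5 m³ in container 8; 19 m³ remain.
Put 4 m³ in container 3; 0 m³ remain.
Put 2 m³ in container 5; 1 m³ remain.
8 containers × 30 m³ = 240 m³; used 217 m³; unused 23 m³.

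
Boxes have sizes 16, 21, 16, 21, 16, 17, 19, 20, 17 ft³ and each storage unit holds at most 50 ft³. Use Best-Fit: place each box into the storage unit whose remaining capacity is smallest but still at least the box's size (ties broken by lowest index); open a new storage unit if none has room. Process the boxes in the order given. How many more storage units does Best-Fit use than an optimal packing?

0

Best-Fit: [16,21] [16,21] [16,17,17] [19,20] → 4 storage units.
Total size 163 ft³; any packing needs at least ⌈163/50⌉ = 4 storage units.
So 4 is already optimal.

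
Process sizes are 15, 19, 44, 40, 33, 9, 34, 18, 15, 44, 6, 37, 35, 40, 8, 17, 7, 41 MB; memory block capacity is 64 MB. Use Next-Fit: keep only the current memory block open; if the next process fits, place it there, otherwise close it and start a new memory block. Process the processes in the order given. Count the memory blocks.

15 MB → memory block 1 (remaining 49 MB)
19 MB → memory block 1 (remaining 30 MB)
44 MB → memory block 2 (remaining 20 MB)
40 MB → memory block 3 (remaining 24 MB)
33 MB → memory block 4 (remaining 31 MB)
9 MB → memory block 4 (remaining 22 MB)
34 MB → memory block 5 (remaining 30 MB)
18 MB → memory block 5 (remaining 12 MB)
15 MB → memory block 6 (remaining 49 MB)
44 MB → memory block 6 (remaining 5 MB)
6 MB → memory block 7 (remaining 58 MB)
37 MB → memory block 7 (remaining 21 MB)
35 MB → memory block 8 (remaining 29 MB)
40 MB → memory block 9 (remaining 24 MB)
8 MB → memory block 9 (remaining 16 MB)
17 MB → memory block 10 (remaining 47 MB)
7 MB → memory block 10 (remaining 40 MB)
41 MB → memory block 11 (remaining 23 MB)
Final memory blocks: [15,19] [44] [40] [33,9] [34,18] [15,44] [6,37] [35] [40,8] [17,7] [41].

11 memory blocks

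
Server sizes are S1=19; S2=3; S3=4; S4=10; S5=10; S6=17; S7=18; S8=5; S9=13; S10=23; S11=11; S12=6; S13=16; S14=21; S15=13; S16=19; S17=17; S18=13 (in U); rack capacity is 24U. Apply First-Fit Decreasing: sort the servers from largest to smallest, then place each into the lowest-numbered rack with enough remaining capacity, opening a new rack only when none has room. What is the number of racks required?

11

Sorted descending: 23, 21, 19, 19, 18, 17, 17, 16, 13, 13, 13, 11, 10, 10, 6, 5, 4, 3.
rack 1: place 23U, 1U left
rack 2: place 21U, 3U left
rack 3: place 19U, 5U left
rack 4: place 19U, 5U left
rack 5: place 18U, 6U left
rack 6: place 17U, 7U left
rack 7: place 17U, 7U left
rack 8: place 16U, 8U left
rack 9: place 13U, 11U left
rack 10: place 13U, 11U left
rack 11: place 13U, 11U left
rack 9: place 11U, 0U left
rack 10: place 10U, 1U left
rack 11: place 10U, 1U left
rack 5: place 6U, 0U left
rack 3: place 5U, 0U left
rack 4: place 4U, 1U left
rack 2: place 3U, 0U left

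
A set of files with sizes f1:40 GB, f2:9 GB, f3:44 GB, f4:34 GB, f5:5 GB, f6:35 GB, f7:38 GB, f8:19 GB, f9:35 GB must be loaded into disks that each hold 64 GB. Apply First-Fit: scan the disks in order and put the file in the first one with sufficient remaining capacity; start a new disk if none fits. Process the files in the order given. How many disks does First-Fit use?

6 disks

f1 (40 GB) → disk 1 (remaining 24 GB)
f2 (9 GB) → disk 1 (remaining 15 GB)
f3 (44 GB) → disk 2 (remaining 20 GB)
f4 (34 GB) → disk 3 (remaining 30 GB)
f5 (5 GB) → disk 1 (remaining 10 GB)
f6 (35 GB) → disk 4 (remaining 29 GB)
f7 (38 GB) → disk 5 (remaining 26 GB)
f8 (19 GB) → disk 2 (remaining 1 GB)
f9 (35 GB) → disk 6 (remaining 29 GB)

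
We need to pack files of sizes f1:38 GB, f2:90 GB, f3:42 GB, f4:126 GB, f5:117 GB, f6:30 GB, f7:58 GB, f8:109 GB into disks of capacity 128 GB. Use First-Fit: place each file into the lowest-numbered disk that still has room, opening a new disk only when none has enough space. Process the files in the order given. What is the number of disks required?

6 disks

Put f1 (38 GB) in disk 1; 90 GB remain.
Put f2 (90 GB) in disk 1; 0 GB remain.
Put f3 (42 GB) in disk 2; 86 GB remain.
Put f4 (126 GB) in disk 3; 2 GB remain.
Put f5 (117 GB) in disk 4; 11 GB remain.
Put f6 (30 GB) in disk 2; 56 GB remain.
Put f7 (58 GB) in disk 5; 70 GB remain.
Put f8 (109 GB) in disk 6; 19 GB remain.
Final disks: [38,90] [42,30] [126] [117] [58] [109].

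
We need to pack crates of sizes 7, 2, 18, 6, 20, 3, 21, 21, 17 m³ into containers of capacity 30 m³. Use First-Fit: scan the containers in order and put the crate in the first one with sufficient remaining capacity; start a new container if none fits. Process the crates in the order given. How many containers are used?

Put 7 m³ in container 1; 23 m³ remain.
Put 2 m³ in container 1; 21 m³ remain.
Put 18 m³ in container 1; 3 m³ remain.
Put 6 m³ in container 2; 24 m³ remain.
Put 20 m³ in container 2; 4 m³ remain.
Put 3 m³ in container 1; 0 m³ remain.
Put 21 m³ in container 3; 9 m³ remain.
Put 21 m³ in container 4; 9 m³ remain.
Put 17 m³ in container 5; 13 m³ remain.
Final containers: [7,2,18,3] [6,20] [21] [21] [17].

5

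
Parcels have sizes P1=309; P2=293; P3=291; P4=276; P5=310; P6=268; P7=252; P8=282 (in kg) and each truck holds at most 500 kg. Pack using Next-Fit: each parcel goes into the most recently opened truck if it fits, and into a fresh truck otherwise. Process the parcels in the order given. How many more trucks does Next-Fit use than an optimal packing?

Next-Fit: [309] [293] [291] [276] [310] [268] [252] [282] → 8 trucks.
8 parcels exceed 250 kg (half the capacity), and no two of those can share a truck, so at least 8 trucks are needed.
So 8 is already optimal.

0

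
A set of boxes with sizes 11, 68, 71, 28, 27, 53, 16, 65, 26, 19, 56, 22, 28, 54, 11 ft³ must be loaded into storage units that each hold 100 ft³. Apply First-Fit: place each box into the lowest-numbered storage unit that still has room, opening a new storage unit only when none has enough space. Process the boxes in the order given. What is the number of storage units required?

6 storage units

storage unit 1: place 11 ft³, 89 ft³ left
storage unit 1: place 68 ft³, 21 ft³ left
storage unit 2: place 71 ft³, 29 ft³ left
storage unit 2: place 28 ft³, 1 ft³ left
storage unit 3: place 27 ft³, 73 ft³ left
storage unit 3: place 53 ft³, 20 ft³ left
storage unit 1: place 16 ft³, 5 ft³ left
storage unit 4: place 65 ft³, 35 ft³ left
storage unit 4: place 26 ft³, 9 ft³ left
storage unit 3: place 19 ft³, 1 ft³ left
storage unit 5: place 56 ft³, 44 ft³ left
storage unit 5: place 22 ft³, 22 ft³ left
storage unit 6: place 28 ft³, 72 ft³ left
storage unit 6: place 54 ft³, 18 ft³ left
storage unit 5: place 11 ft³, 11 ft³ left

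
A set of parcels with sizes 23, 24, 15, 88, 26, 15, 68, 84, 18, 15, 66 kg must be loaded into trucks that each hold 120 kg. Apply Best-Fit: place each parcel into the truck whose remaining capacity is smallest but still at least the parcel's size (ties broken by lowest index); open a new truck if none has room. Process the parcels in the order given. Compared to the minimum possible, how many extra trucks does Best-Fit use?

Best-Fit: [23,24,15,15] [88,26] [68] [84,18,15] [66] → 5 trucks.
Total size 442 kg; any packing needs at least ⌈442/120⌉ = 4 trucks.
An optimal packing achieves that bound: [88,26] [84,24] [68,23,18] [66,15,15,15] → 4 trucks.
Excess: 5 − 4 = 1.

1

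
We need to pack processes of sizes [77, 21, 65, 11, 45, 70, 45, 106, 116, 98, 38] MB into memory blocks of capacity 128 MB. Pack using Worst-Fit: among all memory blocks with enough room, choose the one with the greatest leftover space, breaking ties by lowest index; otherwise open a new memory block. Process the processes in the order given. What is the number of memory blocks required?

Put 77 MB in memory block 1; 51 MB remain.
Put 21 MB in memory block 1; 30 MB remain.
Put 65 MB in memory block 2; 63 MB remain.
Put 11 MB in memory block 2; 52 MB remain.
Put 45 MB in memory block 2; 7 MB remain.
Put 70 MB in memory block 3; 58 MB remain.
Put 45 MB in memory block 3; 13 MB remain.
Put 106 MB in memory block 4; 22 MB remain.
Put 116 MB in memory block 5; 12 MB remain.
Put 98 MB in memory block 6; 30 MB remain.
Put 38 MB in memory block 7; 90 MB remain.
Final memory blocks: [77,21] [65,11,45] [70,45] [106] [116] [98] [38].

7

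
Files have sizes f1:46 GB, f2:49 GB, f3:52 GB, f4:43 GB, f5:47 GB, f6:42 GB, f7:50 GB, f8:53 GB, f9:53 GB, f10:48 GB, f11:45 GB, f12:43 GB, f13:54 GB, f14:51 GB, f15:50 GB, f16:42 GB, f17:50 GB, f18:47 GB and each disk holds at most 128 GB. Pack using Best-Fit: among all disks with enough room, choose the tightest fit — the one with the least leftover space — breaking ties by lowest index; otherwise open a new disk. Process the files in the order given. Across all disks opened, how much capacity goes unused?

287

disk 1: place f1 (46 GB), 82 GB left
disk 1: place f2 (49 GB), 33 GB left
disk 2: place f3 (52 GB), 76 GB left
disk 2: place f4 (43 GB), 33 GB left
disk 3: place f5 (47 GB), 81 GB left
disk 3: place f6 (42 GB), 39 GB left
disk 4: place f7 (50 GB), 78 GB left
disk 4: place f8 (53 GB), 25 GB left
disk 5: place f9 (53 GB), 75 GB left
disk 5: place f10 (48 GB), 27 GB left
disk 6: place f11 (45 GB), 83 GB left
disk 6: place f12 (43 GB), 40 GB left
disk 7: place f13 (54 GB), 74 GB left
disk 7: place f14 (51 GB), 23 GB left
disk 8: place f15 (50 GB), 78 GB left
disk 8: place f16 (42 GB), 36 GB left
disk 9: place f17 (50 GB), 78 GB left
disk 9: place f18 (47 GB), 31 GB left
9 disks × 128 GB = 1152 GB; used 865 GB; unused 287 GB.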